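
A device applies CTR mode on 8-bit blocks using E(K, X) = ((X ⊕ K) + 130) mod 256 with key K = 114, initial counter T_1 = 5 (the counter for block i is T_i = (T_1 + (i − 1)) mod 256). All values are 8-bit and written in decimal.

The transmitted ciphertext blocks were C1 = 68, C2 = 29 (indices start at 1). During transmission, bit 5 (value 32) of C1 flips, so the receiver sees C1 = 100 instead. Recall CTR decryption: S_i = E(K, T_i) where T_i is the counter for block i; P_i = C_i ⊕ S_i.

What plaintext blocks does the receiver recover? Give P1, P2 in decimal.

P1 = 157, P2 = 235

Only C1 changed, to 100. In CTR, a change in C_i flips the same bit in P_i only; the keystream is unaffected. Decrypting the received ciphertext:
P1: T = 5, S = E(K, T) = 249; 100 ⊕ 249 = 157.
P2: T = 6, S = E(K, T) = 246; 29 ⊕ 246 = 235.
Blocks that differ from the original plaintext: P1.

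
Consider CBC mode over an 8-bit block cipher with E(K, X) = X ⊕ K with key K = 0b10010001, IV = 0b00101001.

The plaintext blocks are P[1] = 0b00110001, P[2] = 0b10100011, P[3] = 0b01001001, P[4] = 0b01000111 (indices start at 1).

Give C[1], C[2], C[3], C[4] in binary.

CBC encryption: C_i = E(K, P_i ⊕ C_{i−1}), with C_{0} = IV.
C[1]: P[1] ⊕ 0b00101001 = 0b00011000; E(K, 0b00011000) = 0b10001001.
C[2]: P[2] ⊕ 0b10001001 = 0b00101010; E(K, 0b00101010) = 0b10111011.
C[3]: P[3] ⊕ 0b10111011 = 0b11110010; E(K, 0b11110010) = 0b01100011.
C[4]: P[4] ⊕ 0b01100011 = 0b00100100; E(K, 0b00100100) = 0b10110101.

C[1] = 0b10001001, C[2] = 0b10111011, C[3] = 0b01100011, C[4] = 0b10110101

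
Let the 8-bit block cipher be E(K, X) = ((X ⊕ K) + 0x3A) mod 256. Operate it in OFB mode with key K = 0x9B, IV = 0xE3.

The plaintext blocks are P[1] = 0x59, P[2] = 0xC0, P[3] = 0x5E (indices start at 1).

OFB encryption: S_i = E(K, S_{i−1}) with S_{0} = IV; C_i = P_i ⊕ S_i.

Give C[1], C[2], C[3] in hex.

C[1]: S = E(K, 0xE3) = 0xB2; 0x59 ⊕ 0xB2 = 0xEB.
C[2]: S = E(K, 0xB2) = 0x63; 0xC0 ⊕ 0x63 = 0xA3.
C[3]: S = E(K, 0x63) = 0x32; 0x5E ⊕ 0x32 = 0x6C.

C[1] = 0xEB, C[2] = 0xA3, C[3] = 0x6C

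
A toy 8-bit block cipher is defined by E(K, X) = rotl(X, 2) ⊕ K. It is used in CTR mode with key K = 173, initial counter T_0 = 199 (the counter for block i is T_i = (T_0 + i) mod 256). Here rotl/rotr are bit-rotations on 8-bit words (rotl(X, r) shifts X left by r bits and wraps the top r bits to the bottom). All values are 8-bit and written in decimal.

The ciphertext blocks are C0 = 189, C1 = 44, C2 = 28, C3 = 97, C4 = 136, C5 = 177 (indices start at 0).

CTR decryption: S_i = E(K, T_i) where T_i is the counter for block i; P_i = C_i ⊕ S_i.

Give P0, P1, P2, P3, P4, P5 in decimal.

P0: T = 199, S = E(K, T) = 178; 189 ⊕ 178 = 15.
P1: T = 200, S = E(K, T) = 142; 44 ⊕ 142 = 162.
P2: T = 201, S = E(K, T) = 138; 28 ⊕ 138 = 150.
P3: T = 202, S = E(K, T) = 134; 97 ⊕ 134 = 231.
P4: T = 203, S = E(K, T) = 130; 136 ⊕ 130 = 10.
P5: T = 204, S = E(K, T) = 158; 177 ⊕ 158 = 47.

P0 = 15, P1 = 162, P2 = 150, P3 = 231, P4 = 10, P5 = 47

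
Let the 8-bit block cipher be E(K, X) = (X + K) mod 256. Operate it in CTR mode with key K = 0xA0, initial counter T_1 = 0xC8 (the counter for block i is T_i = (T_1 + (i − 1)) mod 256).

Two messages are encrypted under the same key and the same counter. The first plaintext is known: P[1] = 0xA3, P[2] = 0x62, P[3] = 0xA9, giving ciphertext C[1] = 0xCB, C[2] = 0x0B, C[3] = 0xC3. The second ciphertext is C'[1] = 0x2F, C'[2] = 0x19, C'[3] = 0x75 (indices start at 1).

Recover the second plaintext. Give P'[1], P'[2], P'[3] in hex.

P'[1] = 0x47, P'[2] = 0x70, P'[3] = 0x1F

In CTR with a reused counter, both messages share the same keystream S_i, so C_i ⊕ C'_i = P_i ⊕ P'_i and thus P'_i = P_i ⊕ C_i ⊕ C'_i.
P'[1]: 0xA3 ⊕ 0xCB ⊕ 0x2F = 0x47.
P'[2]: 0x62 ⊕ 0x0B ⊕ 0x19 = 0x70.
P'[3]: 0xA9 ⊕ 0xC3 ⊕ 0x75 = 0x1F.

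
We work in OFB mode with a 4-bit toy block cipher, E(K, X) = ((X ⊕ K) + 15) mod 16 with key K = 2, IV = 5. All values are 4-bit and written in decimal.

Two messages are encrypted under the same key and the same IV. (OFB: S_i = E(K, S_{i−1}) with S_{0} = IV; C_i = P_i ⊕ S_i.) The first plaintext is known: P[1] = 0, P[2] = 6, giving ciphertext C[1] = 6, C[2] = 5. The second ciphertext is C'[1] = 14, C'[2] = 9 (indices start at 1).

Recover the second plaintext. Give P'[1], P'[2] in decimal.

In OFB with a reused IV, both messages share the same keystream S_i, so C_i ⊕ C'_i = P_i ⊕ P'_i and thus P'_i = P_i ⊕ C_i ⊕ C'_i.
P'[1]: 0 ⊕ 6 ⊕ 14 = 8.
P'[2]: 6 ⊕ 5 ⊕ 9 = 10.

P'[1] = 8, P'[2] = 10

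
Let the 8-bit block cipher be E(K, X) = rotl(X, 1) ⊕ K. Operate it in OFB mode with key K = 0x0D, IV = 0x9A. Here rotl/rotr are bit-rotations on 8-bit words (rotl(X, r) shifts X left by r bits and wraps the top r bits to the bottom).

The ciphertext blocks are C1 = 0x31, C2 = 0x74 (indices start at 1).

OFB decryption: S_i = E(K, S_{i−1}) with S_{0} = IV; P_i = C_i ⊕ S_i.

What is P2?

P1: S = E(K, 0x9A) = 0x38; 0x31 ⊕ 0x38 = 0x09.
P2: S = E(K, 0x38) = 0x7D; 0x74 ⊕ 0x7D = 0x09.

P2 = 0x09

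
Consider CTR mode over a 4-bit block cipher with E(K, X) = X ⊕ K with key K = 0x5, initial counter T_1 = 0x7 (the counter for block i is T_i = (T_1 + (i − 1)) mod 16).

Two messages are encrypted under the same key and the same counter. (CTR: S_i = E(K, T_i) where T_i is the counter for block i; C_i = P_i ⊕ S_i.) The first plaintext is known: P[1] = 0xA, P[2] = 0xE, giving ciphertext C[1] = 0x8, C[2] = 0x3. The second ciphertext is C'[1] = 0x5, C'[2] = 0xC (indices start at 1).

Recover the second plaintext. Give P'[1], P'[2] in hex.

In CTR with a reused counter, both messages share the same keystream S_i, so C_i ⊕ C'_i = P_i ⊕ P'_i and thus P'_i = P_i ⊕ C_i ⊕ C'_i.
P'[1]: 0xA ⊕ 0x8 ⊕ 0x5 = 0x7.
P'[2]: 0xE ⊕ 0x3 ⊕ 0xC = 0x1.

P'[1] = 0x7, P'[2] = 0x1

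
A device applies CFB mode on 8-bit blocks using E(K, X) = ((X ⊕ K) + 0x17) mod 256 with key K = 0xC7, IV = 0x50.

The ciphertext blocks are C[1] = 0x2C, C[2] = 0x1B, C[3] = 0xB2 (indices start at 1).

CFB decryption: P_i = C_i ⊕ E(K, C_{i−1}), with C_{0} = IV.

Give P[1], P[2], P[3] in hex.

P[1]: E(K, 0x50) = 0xAE; 0x2C ⊕ 0xAE = 0x82.
P[2]: E(K, 0x2C) = 0x02; 0x1B ⊕ 0x02 = 0x19.
P[3]: E(K, 0x1B) = 0xF3; 0xB2 ⊕ 0xF3 = 0x41.

P[1] = 0x82, P[2] = 0x19, P[3] = 0x41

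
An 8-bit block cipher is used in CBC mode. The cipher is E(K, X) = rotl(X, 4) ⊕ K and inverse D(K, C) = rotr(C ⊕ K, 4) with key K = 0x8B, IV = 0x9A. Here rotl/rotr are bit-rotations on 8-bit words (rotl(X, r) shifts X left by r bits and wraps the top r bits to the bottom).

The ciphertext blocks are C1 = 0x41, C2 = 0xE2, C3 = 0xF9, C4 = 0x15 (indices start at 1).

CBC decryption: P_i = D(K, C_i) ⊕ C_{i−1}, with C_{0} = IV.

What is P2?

P2: D(K, 0xE2) = 0x96; 0x96 ⊕ 0x41 = 0xD7.

P2 = 0xD7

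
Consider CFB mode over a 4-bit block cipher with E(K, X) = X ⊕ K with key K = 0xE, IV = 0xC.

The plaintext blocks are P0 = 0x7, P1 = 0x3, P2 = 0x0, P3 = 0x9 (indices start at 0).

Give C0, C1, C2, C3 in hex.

CFB encryption: C_i = P_i ⊕ E(K, C_{i−1}), with C_{−1} = IV.
C0: E(K, 0xC) = 0x2; 0x7 ⊕ 0x2 = 0x5.
C1: E(K, 0x5) = 0xB; 0x3 ⊕ 0xB = 0x8.
C2: E(K, 0x8) = 0x6; 0x0 ⊕ 0x6 = 0x6.
C3: E(K, 0x6) = 0x8; 0x9 ⊕ 0x8 = 0x1.

C0 = 0x5, C1 = 0x8, C2 = 0x6, C3 = 0x1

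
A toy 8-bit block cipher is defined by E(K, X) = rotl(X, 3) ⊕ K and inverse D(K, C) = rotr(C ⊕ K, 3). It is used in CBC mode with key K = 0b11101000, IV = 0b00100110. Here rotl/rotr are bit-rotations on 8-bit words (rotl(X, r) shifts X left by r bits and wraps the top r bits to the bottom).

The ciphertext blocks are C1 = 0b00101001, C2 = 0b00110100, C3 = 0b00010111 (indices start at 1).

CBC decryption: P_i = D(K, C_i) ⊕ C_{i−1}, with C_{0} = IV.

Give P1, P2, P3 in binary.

P1: D(K, 0b00101001) = 0b00111000; 0b00111000 ⊕ 0b00100110 = 0b00011110.
P2: D(K, 0b00110100) = 0b10011011; 0b10011011 ⊕ 0b00101001 = 0b10110010.
P3: D(K, 0b00010111) = 0b11111111; 0b11111111 ⊕ 0b00110100 = 0b11001011.

P1 = 0b00011110, P2 = 0b10110010, P3 = 0b11001011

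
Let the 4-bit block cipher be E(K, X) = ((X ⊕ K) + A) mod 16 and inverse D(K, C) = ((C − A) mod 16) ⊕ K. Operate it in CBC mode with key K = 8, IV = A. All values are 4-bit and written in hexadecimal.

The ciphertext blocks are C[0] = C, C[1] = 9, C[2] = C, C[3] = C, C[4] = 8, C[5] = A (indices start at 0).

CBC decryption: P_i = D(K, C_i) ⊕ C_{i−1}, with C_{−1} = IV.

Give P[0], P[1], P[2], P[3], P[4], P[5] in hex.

P[0]: D(K, C) = A; A ⊕ A = 0.
P[1]: D(K, 9) = 7; 7 ⊕ C = B.
P[2]: D(K, C) = A; A ⊕ 9 = 3.
P[3]: D(K, C) = A; A ⊕ C = 6.
P[4]: D(K, 8) = 6; 6 ⊕ C = A.
P[5]: D(K, A) = 8; 8 ⊕ 8 = 0.

P[0] = 0, P[1] = B, P[2] = 3, P[3] = 6, P[4] = A, P[5] = 0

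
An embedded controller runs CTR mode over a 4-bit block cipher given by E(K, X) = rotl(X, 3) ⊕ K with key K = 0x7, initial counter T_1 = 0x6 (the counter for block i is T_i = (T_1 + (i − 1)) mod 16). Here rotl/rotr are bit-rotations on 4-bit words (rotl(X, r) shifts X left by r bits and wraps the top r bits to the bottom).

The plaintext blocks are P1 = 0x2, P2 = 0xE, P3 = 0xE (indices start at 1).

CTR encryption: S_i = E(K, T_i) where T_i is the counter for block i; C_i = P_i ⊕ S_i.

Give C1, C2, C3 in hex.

C1 = 0x6, C2 = 0x2, C3 = 0xD

C1: T = 0x6, S = E(K, T) = 0x4; 0x2 ⊕ 0x4 = 0x6.
C2: T = 0x7, S = E(K, T) = 0xC; 0xE ⊕ 0xC = 0x2.
C3: T = 0x8, S = E(K, T) = 0x3; 0xE ⊕ 0x3 = 0xD.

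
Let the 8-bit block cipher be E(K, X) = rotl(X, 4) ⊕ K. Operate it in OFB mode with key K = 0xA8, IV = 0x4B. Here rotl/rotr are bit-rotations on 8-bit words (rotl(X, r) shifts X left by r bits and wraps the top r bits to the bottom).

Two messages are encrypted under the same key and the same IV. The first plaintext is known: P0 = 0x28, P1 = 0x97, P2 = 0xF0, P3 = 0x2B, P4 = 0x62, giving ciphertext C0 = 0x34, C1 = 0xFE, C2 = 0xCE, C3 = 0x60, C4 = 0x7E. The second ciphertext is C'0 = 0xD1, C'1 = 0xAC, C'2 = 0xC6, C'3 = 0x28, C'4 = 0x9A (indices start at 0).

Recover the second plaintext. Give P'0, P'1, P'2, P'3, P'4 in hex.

P'0 = 0xCD, P'1 = 0xC5, P'2 = 0xF8, P'3 = 0x63, P'4 = 0x86

In OFB with a reused IV, both messages share the same keystream S_i, so C_i ⊕ C'_i = P_i ⊕ P'_i and thus P'_i = P_i ⊕ C_i ⊕ C'_i.
P'0: 0x28 ⊕ 0x34 ⊕ 0xD1 = 0xCD.
P'1: 0x97 ⊕ 0xFE ⊕ 0xAC = 0xC5.
P'2: 0xF0 ⊕ 0xCE ⊕ 0xC6 = 0xF8.
P'3: 0x2B ⊕ 0x60 ⊕ 0x28 = 0x63.
P'4: 0x62 ⊕ 0x7E ⊕ 0x9A = 0x86.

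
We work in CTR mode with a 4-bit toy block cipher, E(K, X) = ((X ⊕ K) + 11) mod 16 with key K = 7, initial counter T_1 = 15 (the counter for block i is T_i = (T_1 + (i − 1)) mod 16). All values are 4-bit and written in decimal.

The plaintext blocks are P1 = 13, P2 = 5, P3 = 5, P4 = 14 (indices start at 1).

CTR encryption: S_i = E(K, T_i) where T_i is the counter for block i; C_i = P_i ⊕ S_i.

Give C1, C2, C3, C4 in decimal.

C1 = 14, C2 = 7, C3 = 4, C4 = 14

C1: T = 15, S = E(K, T) = 3; 13 ⊕ 3 = 14.
C2: T = 0, S = E(K, T) = 2; 5 ⊕ 2 = 7.
C3: T = 1, S = E(K, T) = 1; 5 ⊕ 1 = 4.
C4: T = 2, S = E(K, T) = 0; 14 ⊕ 0 = 14.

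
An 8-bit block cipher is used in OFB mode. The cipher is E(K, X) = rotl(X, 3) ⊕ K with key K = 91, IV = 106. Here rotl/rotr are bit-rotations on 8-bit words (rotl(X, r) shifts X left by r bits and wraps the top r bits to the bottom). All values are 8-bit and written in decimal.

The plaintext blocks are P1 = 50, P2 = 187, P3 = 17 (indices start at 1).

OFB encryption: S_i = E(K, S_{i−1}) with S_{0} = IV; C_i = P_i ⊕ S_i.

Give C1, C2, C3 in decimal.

C1 = 58, C2 = 160, C3 = 146

C1: S = E(K, 106) = 8; 50 ⊕ 8 = 58.
C2: S = E(K, 8) = 27; 187 ⊕ 27 = 160.
C3: S = E(K, 27) = 131; 17 ⊕ 131 = 146.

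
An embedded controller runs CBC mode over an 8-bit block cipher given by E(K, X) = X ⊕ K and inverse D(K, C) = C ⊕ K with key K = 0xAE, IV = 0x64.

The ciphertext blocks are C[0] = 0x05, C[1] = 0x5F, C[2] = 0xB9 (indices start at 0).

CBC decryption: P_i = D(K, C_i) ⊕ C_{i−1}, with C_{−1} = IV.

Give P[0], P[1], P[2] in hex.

P[0]: D(K, 0x05) = 0xAB; 0xAB ⊕ 0x64 = 0xCF.
P[1]: D(K, 0x5F) = 0xF1; 0xF1 ⊕ 0x05 = 0xF4.
P[2]: D(K, 0xB9) = 0x17; 0x17 ⊕ 0x5F = 0x48.

P[0] = 0xCF, P[1] = 0xF4, P[2] = 0x48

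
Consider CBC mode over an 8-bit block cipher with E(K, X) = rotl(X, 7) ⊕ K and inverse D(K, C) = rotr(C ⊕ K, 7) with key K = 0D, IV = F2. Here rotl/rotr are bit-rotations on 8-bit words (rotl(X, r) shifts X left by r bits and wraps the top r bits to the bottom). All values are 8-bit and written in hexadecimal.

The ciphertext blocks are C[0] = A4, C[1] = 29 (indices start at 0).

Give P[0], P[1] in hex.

CBC decryption: P_i = D(K, C_i) ⊕ C_{i−1}, with C_{−1} = IV.
P[0]: D(K, A4) = 53; 53 ⊕ F2 = A1.
P[1]: D(K, 29) = 48; 48 ⊕ A4 = EC.

P[0] = A1, P[1] = EC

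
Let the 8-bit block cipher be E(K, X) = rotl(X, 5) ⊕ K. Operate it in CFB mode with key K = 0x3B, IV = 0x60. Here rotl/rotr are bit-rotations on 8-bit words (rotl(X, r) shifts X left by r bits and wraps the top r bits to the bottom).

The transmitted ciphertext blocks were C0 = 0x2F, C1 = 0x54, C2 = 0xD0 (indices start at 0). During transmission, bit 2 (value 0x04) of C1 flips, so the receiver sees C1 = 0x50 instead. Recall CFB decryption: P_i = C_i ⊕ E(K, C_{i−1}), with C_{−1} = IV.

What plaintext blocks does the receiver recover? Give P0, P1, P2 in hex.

Only C1 changed, to 0x50. In CFB, a change in C_i flips the same bit in P_i and garbles P_{i+1}. Decrypting the received ciphertext:
P0: E(K, 0x60) = 0x37; 0x2F ⊕ 0x37 = 0x18.
P1: E(K, 0x2F) = 0xDE; 0x50 ⊕ 0xDE = 0x8E.
P2: E(K, 0x50) = 0x31; 0xD0 ⊕ 0x31 = 0xE1.
Blocks that differ from the original plaintext: P1, P2.

P0 = 0x18, P1 = 0x8E, P2 = 0xE1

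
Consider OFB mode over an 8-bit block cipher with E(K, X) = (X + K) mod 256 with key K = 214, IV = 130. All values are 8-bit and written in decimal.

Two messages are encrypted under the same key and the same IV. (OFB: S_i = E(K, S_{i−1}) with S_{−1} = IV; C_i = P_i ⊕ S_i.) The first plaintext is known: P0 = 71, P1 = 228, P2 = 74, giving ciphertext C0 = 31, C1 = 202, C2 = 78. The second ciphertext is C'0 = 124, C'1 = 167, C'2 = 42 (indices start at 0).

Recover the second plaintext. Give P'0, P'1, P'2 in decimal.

P'0 = 36, P'1 = 137, P'2 = 46

In OFB with a reused IV, both messages share the same keystream S_i, so C_i ⊕ C'_i = P_i ⊕ P'_i and thus P'_i = P_i ⊕ C_i ⊕ C'_i.
P'0: 71 ⊕ 31 ⊕ 124 = 36.
P'1: 228 ⊕ 202 ⊕ 167 = 137.
P'2: 74 ⊕ 78 ⊕ 42 = 46.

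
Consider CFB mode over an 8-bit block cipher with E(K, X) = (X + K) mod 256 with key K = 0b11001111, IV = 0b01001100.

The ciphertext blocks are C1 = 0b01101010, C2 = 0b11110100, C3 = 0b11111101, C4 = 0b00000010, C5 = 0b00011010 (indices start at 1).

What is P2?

CFB decryption: P_i = C_i ⊕ E(K, C_{i−1}), with C_{0} = IV.
P2: E(K, 0b01101010) = 0b00111001; 0b11110100 ⊕ 0b00111001 = 0b11001101.

P2 = 0b11001101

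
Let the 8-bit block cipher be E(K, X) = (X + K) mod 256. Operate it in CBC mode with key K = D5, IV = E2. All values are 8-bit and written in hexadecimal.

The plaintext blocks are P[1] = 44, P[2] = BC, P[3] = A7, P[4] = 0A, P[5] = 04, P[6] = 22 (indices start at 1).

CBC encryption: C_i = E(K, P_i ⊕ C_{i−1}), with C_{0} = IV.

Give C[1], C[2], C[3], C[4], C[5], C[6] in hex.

C[1]: P[1] ⊕ E2 = A6; E(K, A6) = 7B.
C[2]: P[2] ⊕ 7B = C7; E(K, C7) = 9C.
C[3]: P[3] ⊕ 9C = 3B; E(K, 3B) = 10.
C[4]: P[4] ⊕ 10 = 1A; E(K, 1A) = EF.
C[5]: P[5] ⊕ EF = EB; E(K, EB) = C0.
C[6]: P[6] ⊕ C0 = E2; E(K, E2) = B7.

C[1] = 7B, C[2] = 9C, C[3] = 10, C[4] = EF, C[5] = C0, C[6] = B7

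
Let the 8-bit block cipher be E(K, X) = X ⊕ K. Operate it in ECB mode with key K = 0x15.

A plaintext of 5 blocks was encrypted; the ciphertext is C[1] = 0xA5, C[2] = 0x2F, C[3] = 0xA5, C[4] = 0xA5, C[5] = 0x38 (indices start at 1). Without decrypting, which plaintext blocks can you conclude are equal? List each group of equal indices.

ECB encrypts each block independently with the same key, so equal ciphertext blocks imply equal plaintext blocks.
C[1] = C[3] = C[4] = 0xA5, so P[1] = P[3] = P[4].

P[1] = P[3] = P[4]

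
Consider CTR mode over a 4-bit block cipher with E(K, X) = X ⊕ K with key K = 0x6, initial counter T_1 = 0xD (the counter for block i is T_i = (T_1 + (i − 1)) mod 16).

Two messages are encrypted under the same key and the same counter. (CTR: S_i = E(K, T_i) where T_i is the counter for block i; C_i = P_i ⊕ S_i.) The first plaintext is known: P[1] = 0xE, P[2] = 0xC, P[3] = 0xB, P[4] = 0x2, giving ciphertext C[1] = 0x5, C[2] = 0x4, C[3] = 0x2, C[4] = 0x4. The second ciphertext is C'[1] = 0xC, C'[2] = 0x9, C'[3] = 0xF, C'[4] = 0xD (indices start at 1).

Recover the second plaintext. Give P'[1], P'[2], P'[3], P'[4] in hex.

In CTR with a reused counter, both messages share the same keystream S_i, so C_i ⊕ C'_i = P_i ⊕ P'_i and thus P'_i = P_i ⊕ C_i ⊕ C'_i.
P'[1]: 0xE ⊕ 0x5 ⊕ 0xC = 0x7.
P'[2]: 0xC ⊕ 0x4 ⊕ 0x9 = 0x1.
P'[3]: 0xB ⊕ 0x2 ⊕ 0xF = 0x6.
P'[4]: 0x2 ⊕ 0x4 ⊕ 0xD = 0xB.

P'[1] = 0x7, P'[2] = 0x1, P'[3] = 0x6, P'[4] = 0xB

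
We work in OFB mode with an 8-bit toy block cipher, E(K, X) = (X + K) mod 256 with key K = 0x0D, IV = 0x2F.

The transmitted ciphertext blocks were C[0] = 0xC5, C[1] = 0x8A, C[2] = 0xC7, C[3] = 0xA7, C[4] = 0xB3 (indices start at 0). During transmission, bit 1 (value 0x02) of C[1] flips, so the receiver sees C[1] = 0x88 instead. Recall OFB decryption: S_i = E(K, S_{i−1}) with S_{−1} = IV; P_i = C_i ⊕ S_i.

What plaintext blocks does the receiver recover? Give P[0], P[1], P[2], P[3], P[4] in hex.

Only C[1] changed, to 0x88. In OFB, a change in C_i flips the same bit in P_i only; the keystream is unaffected. Decrypting the received ciphertext:
P[0]: S = E(K, 0x2F) = 0x3C; 0xC5 ⊕ 0x3C = 0xF9.
P[1]: S = E(K, 0x3C) = 0x49; 0x88 ⊕ 0x49 = 0xC1.
P[2]: S = E(K, 0x49) = 0x56; 0xC7 ⊕ 0x56 = 0x91.
P[3]: S = E(K, 0x56) = 0x63; 0xA7 ⊕ 0x63 = 0xC4.
P[4]: S = E(K, 0x63) = 0x70; 0xB3 ⊕ 0x70 = 0xC3.
Blocks that differ from the original plaintext: P[1].

P[0] = 0xF9, P[1] = 0xC1, P[2] = 0x91, P[3] = 0xC4, P[4] = 0xC3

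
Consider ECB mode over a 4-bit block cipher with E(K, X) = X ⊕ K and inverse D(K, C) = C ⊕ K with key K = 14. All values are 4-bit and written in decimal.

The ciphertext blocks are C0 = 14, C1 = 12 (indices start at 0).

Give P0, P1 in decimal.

P0 = 0, P1 = 2

ECB decryption: P_i = D(K, C_i).
P0: D(K, 14) = 0.
P1: D(K, 12) = 2.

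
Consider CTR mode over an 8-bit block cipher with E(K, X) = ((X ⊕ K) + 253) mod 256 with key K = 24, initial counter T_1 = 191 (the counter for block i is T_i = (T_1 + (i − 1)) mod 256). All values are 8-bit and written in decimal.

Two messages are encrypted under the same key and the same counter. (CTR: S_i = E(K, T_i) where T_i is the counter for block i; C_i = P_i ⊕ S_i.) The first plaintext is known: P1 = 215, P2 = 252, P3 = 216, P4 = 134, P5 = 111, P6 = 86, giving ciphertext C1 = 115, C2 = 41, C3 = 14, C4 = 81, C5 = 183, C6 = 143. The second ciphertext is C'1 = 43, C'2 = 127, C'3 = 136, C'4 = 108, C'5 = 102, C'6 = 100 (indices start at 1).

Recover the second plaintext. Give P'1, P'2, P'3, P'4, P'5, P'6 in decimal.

P'1 = 143, P'2 = 170, P'3 = 94, P'4 = 187, P'5 = 190, P'6 = 189

In CTR with a reused counter, both messages share the same keystream S_i, so C_i ⊕ C'_i = P_i ⊕ P'_i and thus P'_i = P_i ⊕ C_i ⊕ C'_i.
P'1: 215 ⊕ 115 ⊕ 43 = 143.
P'2: 252 ⊕ 41 ⊕ 127 = 170.
P'3: 216 ⊕ 14 ⊕ 136 = 94.
P'4: 134 ⊕ 81 ⊕ 108 = 187.
P'5: 111 ⊕ 183 ⊕ 102 = 190.
P'6: 86 ⊕ 143 ⊕ 100 = 189.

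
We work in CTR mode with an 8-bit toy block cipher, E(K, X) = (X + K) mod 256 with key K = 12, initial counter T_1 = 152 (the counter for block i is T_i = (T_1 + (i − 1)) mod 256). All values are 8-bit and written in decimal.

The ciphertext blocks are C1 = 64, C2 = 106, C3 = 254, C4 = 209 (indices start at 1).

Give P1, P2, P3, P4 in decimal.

P1 = 228, P2 = 207, P3 = 88, P4 = 118

CTR decryption: S_i = E(K, T_i) where T_i is the counter for block i; P_i = C_i ⊕ S_i.
P1: T = 152, S = E(K, T) = 164; 64 ⊕ 164 = 228.
P2: T = 153, S = E(K, T) = 165; 106 ⊕ 165 = 207.
P3: T = 154, S = E(K, T) = 166; 254 ⊕ 166 = 88.
P4: T = 155, S = E(K, T) = 167; 209 ⊕ 167 = 118.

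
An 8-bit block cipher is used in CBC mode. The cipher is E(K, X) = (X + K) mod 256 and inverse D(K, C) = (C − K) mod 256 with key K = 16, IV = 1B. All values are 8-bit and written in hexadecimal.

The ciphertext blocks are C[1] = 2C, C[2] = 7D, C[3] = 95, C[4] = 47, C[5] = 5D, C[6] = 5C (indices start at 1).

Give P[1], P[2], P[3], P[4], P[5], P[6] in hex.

CBC decryption: P_i = D(K, C_i) ⊕ C_{i−1}, with C_{0} = IV.
P[1]: D(K, 2C) = 16; 16 ⊕ 1B = 0D.
P[2]: D(K, 7D) = 67; 67 ⊕ 2C = 4B.
P[3]: D(K, 95) = 7F; 7F ⊕ 7D = 02.
P[4]: D(K, 47) = 31; 31 ⊕ 95 = A4.
P[5]: D(K, 5D) = 47; 47 ⊕ 47 = 00.
P[6]: D(K, 5C) = 46; 46 ⊕ 5D = 1B.

P[1] = 0D, P[2] = 4B, P[3] = 02, P[4] = A4, P[5] = 00, P[6] = 1B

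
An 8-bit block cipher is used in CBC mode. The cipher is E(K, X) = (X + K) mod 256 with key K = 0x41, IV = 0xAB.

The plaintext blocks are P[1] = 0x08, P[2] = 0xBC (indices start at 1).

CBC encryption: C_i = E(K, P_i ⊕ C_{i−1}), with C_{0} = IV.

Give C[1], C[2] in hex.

C[1]: P[1] ⊕ 0xAB = 0xA3; E(K, 0xA3) = 0xE4.
C[2]: P[2] ⊕ 0xE4 = 0x58; E(K, 0x58) = 0x99.

C[1] = 0xE4, C[2] = 0x99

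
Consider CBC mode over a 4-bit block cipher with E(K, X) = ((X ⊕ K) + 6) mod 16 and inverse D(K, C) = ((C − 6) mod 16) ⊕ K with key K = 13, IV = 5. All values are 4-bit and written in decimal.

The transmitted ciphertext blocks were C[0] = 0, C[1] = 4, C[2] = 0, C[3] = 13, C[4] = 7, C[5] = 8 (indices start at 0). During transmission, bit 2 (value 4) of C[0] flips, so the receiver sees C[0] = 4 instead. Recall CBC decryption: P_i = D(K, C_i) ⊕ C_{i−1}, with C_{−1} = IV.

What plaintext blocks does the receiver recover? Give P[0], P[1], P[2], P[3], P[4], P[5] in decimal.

Only C[0] changed, to 4. In CBC, a change in C_i garbles P_i and flips the same bit in P_{i+1}. Decrypting the received ciphertext:
P[0]: D(K, 4) = 3; 3 ⊕ 5 = 6.
P[1]: D(K, 4) = 3; 3 ⊕ 4 = 7.
P[2]: D(K, 0) = 7; 7 ⊕ 4 = 3.
P[3]: D(K, 13) = 10; 10 ⊕ 0 = 10.
P[4]: D(K, 7) = 12; 12 ⊕ 13 = 1.
P[5]: D(K, 8) = 15; 15 ⊕ 7 = 8.
Blocks that differ from the original plaintext: P[0], P[1].

P[0] = 6, P[1] = 7, P[2] = 3, P[3] = 10, P[4] = 1, P[5] = 8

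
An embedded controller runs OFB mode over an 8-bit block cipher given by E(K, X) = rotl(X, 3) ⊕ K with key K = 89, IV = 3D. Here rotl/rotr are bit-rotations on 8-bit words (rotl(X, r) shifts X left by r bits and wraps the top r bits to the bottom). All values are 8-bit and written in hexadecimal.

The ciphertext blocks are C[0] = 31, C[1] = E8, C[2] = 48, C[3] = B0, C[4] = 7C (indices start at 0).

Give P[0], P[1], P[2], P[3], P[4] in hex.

OFB decryption: S_i = E(K, S_{i−1}) with S_{−1} = IV; P_i = C_i ⊕ S_i.
P[0]: S = E(K, 3D) = 60; 31 ⊕ 60 = 51.
P[1]: S = E(K, 60) = 8A; E8 ⊕ 8A = 62.
P[2]: S = E(K, 8A) = DD; 48 ⊕ DD = 95.
P[3]: S = E(K, DD) = 67; B0 ⊕ 67 = D7.
P[4]: S = E(K, 67) = B2; 7C ⊕ B2 = CE.

P[0] = 51, P[1] = 62, P[2] = 95, P[3] = D7, P[4] = CE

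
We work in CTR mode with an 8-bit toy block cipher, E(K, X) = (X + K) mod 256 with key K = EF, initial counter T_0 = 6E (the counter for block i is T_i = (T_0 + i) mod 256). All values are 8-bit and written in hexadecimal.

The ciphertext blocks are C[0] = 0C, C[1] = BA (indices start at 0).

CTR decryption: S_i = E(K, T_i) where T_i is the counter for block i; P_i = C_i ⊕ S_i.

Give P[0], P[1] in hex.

P[0]: T = 6E, S = E(K, T) = 5D; 0C ⊕ 5D = 51.
P[1]: T = 6F, S = E(K, T) = 5E; BA ⊕ 5E = E4.

P[0] = 51, P[1] = E4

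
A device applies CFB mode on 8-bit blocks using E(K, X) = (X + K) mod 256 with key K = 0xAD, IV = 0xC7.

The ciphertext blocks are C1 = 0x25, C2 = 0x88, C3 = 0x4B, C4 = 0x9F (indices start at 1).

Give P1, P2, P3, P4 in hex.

CFB decryption: P_i = C_i ⊕ E(K, C_{i−1}), with C_{0} = IV.
P1: E(K, 0xC7) = 0x74; 0x25 ⊕ 0x74 = 0x51.
P2: E(K, 0x25) = 0xD2; 0x88 ⊕ 0xD2 = 0x5A.
P3: E(K, 0x88) = 0x35; 0x4B ⊕ 0x35 = 0x7E.
P4: E(K, 0x4B) = 0xF8; 0x9F ⊕ 0xF8 = 0x67.

P1 = 0x51, P2 = 0x5A, P3 = 0x7E, P4 = 0x67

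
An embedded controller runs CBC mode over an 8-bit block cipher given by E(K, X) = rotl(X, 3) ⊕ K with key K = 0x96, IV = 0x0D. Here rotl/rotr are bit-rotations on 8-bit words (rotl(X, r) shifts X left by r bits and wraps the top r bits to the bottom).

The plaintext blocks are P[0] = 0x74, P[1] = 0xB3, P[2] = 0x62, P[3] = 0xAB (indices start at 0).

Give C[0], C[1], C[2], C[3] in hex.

C[0] = 0x5D, C[1] = 0xE1, C[2] = 0x8A, C[3] = 0x9F

CBC encryption: C_i = E(K, P_i ⊕ C_{i−1}), with C_{−1} = IV.
C[0]: P[0] ⊕ 0x0D = 0x79; E(K, 0x79) = 0x5D.
C[1]: P[1] ⊕ 0x5D = 0xEE; E(K, 0xEE) = 0xE1.
C[2]: P[2] ⊕ 0xE1 = 0x83; E(K, 0x83) = 0x8A.
C[3]: P[3] ⊕ 0x8A = 0x21; E(K, 0x21) = 0x9F.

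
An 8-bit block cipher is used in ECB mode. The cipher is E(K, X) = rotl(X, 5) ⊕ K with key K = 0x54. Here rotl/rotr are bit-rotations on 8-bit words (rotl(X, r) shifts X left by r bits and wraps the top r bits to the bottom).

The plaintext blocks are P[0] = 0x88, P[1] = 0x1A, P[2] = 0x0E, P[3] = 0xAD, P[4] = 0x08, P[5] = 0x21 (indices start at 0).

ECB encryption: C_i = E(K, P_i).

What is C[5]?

C[5]: E(K, 0x21) = 0x70.

C[5] = 0x70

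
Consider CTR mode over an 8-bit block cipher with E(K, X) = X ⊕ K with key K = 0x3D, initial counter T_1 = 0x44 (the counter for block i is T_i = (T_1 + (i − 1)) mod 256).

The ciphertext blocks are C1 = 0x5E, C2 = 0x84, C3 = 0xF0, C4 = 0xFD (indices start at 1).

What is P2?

CTR decryption: S_i = E(K, T_i) where T_i is the counter for block i; P_i = C_i ⊕ S_i.
P2: T = 0x45, S = E(K, T) = 0x78; 0x84 ⊕ 0x78 = 0xFC.

P2 = 0xFC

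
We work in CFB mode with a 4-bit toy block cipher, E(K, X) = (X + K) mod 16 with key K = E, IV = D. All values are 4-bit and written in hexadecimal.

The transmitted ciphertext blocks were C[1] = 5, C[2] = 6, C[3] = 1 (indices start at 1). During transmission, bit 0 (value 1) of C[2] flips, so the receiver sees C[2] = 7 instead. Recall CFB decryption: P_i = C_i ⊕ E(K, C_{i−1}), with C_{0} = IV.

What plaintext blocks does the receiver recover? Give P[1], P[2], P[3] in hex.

Only C[2] changed, to 7. In CFB, a change in C_i flips the same bit in P_i and garbles P_{i+1}. Decrypting the received ciphertext:
P[1]: E(K, D) = B; 5 ⊕ B = E.
P[2]: E(K, 5) = 3; 7 ⊕ 3 = 4.
P[3]: E(K, 7) = 5; 1 ⊕ 5 = 4.
Blocks that differ from the original plaintext: P[2], P[3].

P[1] = E, P[2] = 4, P[3] = 4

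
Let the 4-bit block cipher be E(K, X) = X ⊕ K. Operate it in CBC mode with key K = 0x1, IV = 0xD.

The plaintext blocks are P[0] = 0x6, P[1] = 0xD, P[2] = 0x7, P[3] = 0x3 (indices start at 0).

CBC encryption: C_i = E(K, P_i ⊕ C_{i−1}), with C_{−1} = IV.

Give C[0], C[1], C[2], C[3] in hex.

C[0]: P[0] ⊕ 0xD = 0xB; E(K, 0xB) = 0xA.
C[1]: P[1] ⊕ 0xA = 0x7; E(K, 0x7) = 0x6.
C[2]: P[2] ⊕ 0x6 = 0x1; E(K, 0x1) = 0x0.
C[3]: P[3] ⊕ 0x0 = 0x3; E(K, 0x3) = 0x2.

C[0] = 0xA, C[1] = 0x6, C[2] = 0x0, C[3] = 0x2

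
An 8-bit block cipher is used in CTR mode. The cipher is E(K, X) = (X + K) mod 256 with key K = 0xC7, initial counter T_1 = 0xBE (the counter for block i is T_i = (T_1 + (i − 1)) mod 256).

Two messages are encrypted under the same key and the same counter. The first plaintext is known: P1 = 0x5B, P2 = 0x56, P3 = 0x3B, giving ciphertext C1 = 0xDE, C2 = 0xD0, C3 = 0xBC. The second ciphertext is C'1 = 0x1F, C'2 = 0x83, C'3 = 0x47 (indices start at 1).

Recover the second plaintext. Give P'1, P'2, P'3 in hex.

P'1 = 0x9A, P'2 = 0x05, P'3 = 0xC0

In CTR with a reused counter, both messages share the same keystream S_i, so C_i ⊕ C'_i = P_i ⊕ P'_i and thus P'_i = P_i ⊕ C_i ⊕ C'_i.
P'1: 0x5B ⊕ 0xDE ⊕ 0x1F = 0x9A.
P'2: 0x56 ⊕ 0xD0 ⊕ 0x83 = 0x05.
P'3: 0x3B ⊕ 0xBC ⊕ 0x47 = 0xC0.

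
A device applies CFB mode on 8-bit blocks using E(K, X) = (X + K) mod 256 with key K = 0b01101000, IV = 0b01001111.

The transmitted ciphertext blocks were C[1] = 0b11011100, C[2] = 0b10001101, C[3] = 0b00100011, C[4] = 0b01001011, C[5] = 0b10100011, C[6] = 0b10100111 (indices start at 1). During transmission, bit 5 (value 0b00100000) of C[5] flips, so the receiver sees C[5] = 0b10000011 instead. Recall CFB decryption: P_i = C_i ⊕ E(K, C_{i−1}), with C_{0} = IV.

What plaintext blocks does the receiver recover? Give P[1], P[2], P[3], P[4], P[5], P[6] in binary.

Only C[5] changed, to 0b10000011. In CFB, a change in C_i flips the same bit in P_i and garbles P_{i+1}. Decrypting the received ciphertext:
P[1]: E(K, 0b01001111) = 0b10110111; 0b11011100 ⊕ 0b10110111 = 0b01101011.
P[2]: E(K, 0b11011100) = 0b01000100; 0b10001101 ⊕ 0b01000100 = 0b11001001.
P[3]: E(K, 0b10001101) = 0b11110101; 0b00100011 ⊕ 0b11110101 = 0b11010110.
P[4]: E(K, 0b00100011) = 0b10001011; 0b01001011 ⊕ 0b10001011 = 0b11000000.
P[5]: E(K, 0b01001011) = 0b10110011; 0b10000011 ⊕ 0b10110011 = 0b00110000.
P[6]: E(K, 0b10000011) = 0b11101011; 0b10100111 ⊕ 0b11101011 = 0b01001100.
Blocks that differ from the original plaintext: P[5], P[6].

P[1] = 0b01101011, P[2] = 0b11001001, P[3] = 0b11010110, P[4] = 0b11000000, P[5] = 0b00110000, P[6] = 0b01001100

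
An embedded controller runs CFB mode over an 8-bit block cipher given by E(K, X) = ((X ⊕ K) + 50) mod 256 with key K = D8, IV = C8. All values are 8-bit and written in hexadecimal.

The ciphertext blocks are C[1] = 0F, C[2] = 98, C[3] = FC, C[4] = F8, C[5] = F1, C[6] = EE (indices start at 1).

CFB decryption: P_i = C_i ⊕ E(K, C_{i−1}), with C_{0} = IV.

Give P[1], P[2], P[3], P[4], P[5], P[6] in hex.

P[1]: E(K, C8) = 60; 0F ⊕ 60 = 6F.
P[2]: E(K, 0F) = 27; 98 ⊕ 27 = BF.
P[3]: E(K, 98) = 90; FC ⊕ 90 = 6C.
P[4]: E(K, FC) = 74; F8 ⊕ 74 = 8C.
P[5]: E(K, F8) = 70; F1 ⊕ 70 = 81.
P[6]: E(K, F1) = 79; EE ⊕ 79 = 97.

P[1] = 6F, P[2] = BF, P[3] = 6C, P[4] = 8C, P[5] = 81, P[6] = 97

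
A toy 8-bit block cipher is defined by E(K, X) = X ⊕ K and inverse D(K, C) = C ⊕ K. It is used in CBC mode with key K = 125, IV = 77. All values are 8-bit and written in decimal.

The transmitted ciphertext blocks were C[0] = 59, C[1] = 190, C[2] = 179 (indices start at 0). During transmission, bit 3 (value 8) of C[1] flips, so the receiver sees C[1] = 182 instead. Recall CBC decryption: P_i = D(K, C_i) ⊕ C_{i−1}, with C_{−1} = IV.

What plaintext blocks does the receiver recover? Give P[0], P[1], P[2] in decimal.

P[0] = 11, P[1] = 240, P[2] = 120

Only C[1] changed, to 182. In CBC, a change in C_i garbles P_i and flips the same bit in P_{i+1}. Decrypting the received ciphertext:
P[0]: D(K, 59) = 70; 70 ⊕ 77 = 11.
P[1]: D(K, 182) = 203; 203 ⊕ 59 = 240.
P[2]: D(K, 179) = 206; 206 ⊕ 182 = 120.
Blocks that differ from the original plaintext: P[1], P[2].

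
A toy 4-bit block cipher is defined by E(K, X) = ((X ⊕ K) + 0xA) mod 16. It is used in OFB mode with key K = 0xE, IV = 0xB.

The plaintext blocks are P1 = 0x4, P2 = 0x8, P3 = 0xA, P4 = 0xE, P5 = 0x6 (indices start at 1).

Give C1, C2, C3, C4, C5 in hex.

C1 = 0xB, C2 = 0x3, C3 = 0x5, C4 = 0x5, C5 = 0x9

OFB encryption: S_i = E(K, S_{i−1}) with S_{0} = IV; C_i = P_i ⊕ S_i.
C1: S = E(K, 0xB) = 0xF; 0x4 ⊕ 0xF = 0xB.
C2: S = E(K, 0xF) = 0xB; 0x8 ⊕ 0xB = 0x3.
C3: S = E(K, 0xB) = 0xF; 0xA ⊕ 0xF = 0x5.
C4: S = E(K, 0xF) = 0xB; 0xE ⊕ 0xB = 0x5.
C5: S = E(K, 0xB) = 0xF; 0x6 ⊕ 0xF = 0x9.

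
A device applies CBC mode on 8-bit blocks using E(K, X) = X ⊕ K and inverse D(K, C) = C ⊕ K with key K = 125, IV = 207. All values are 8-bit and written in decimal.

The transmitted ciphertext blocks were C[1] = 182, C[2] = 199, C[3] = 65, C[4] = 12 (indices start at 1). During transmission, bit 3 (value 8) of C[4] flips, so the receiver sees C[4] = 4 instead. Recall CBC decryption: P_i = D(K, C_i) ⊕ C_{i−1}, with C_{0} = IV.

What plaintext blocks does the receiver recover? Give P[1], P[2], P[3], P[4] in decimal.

Only C[4] changed, to 4. In CBC, a change in C_i garbles P_i and flips the same bit in P_{i+1}. Decrypting the received ciphertext:
P[1]: D(K, 182) = 203; 203 ⊕ 207 = 4.
P[2]: D(K, 199) = 186; 186 ⊕ 182 = 12.
P[3]: D(K, 65) = 60; 60 ⊕ 199 = 251.
P[4]: D(K, 4) = 121; 121 ⊕ 65 = 56.
Blocks that differ from the original plaintext: P[4].

P[1] = 4, P[2] = 12, P[3] = 251, P[4] = 56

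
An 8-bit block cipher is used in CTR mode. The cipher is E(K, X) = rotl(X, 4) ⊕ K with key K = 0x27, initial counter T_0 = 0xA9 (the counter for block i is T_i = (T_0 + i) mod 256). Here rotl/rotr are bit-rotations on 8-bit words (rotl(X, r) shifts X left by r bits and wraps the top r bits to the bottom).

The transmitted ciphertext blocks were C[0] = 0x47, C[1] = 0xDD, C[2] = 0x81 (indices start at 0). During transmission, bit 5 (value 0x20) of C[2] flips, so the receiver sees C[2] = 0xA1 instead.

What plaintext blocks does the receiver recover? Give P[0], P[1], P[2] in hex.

P[0] = 0xFA, P[1] = 0x50, P[2] = 0x3C

CTR decryption: S_i = E(K, T_i) where T_i is the counter for block i; P_i = C_i ⊕ S_i.
Only C[2] changed, to 0xA1. In CTR, a change in C_i flips the same bit in P_i only; the keystream is unaffected. Decrypting the received ciphertext:
P[0]: T = 0xA9, S = E(K, T) = 0xBD; 0x47 ⊕ 0xBD = 0xFA.
P[1]: T = 0xAA, S = E(K, T) = 0x8D; 0xDD ⊕ 0x8D = 0x50.
P[2]: T = 0xAB, S = E(K, T) = 0x9D; 0xA1 ⊕ 0x9D = 0x3C.
Blocks that differ from the original plaintext: P[2].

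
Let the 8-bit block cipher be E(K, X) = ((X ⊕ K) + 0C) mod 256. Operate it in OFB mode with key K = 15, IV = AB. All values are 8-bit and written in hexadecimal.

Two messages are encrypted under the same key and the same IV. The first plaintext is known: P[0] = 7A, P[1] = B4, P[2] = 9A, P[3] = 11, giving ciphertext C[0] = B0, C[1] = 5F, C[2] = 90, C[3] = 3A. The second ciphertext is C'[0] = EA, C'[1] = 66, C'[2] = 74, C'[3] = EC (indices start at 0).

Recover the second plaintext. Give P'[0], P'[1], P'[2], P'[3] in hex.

P'[0] = 20, P'[1] = 8D, P'[2] = 7E, P'[3] = C7

In OFB with a reused IV, both messages share the same keystream S_i, so C_i ⊕ C'_i = P_i ⊕ P'_i and thus P'_i = P_i ⊕ C_i ⊕ C'_i.
P'[0]: 7A ⊕ B0 ⊕ EA = 20.
P'[1]: B4 ⊕ 5F ⊕ 66 = 8D.
P'[2]: 9A ⊕ 90 ⊕ 74 = 7E.
P'[3]: 11 ⊕ 3A ⊕ EC = C7.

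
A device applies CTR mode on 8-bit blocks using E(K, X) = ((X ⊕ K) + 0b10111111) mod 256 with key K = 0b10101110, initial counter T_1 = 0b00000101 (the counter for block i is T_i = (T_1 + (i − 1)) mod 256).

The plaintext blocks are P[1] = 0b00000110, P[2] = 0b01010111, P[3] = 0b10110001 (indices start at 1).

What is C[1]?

CTR encryption: S_i = E(K, T_i) where T_i is the counter for block i; C_i = P_i ⊕ S_i.
C[1]: T = 0b00000101, S = E(K, T) = 0b01101010; 0b00000110 ⊕ 0b01101010 = 0b01101100.

C[1] = 0b01101100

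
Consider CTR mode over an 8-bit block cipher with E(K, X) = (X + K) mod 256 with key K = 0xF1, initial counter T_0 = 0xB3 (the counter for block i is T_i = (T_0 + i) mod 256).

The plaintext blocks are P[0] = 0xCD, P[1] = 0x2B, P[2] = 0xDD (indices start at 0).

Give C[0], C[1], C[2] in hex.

CTR encryption: S_i = E(K, T_i) where T_i is the counter for block i; C_i = P_i ⊕ S_i.
C[0]: T = 0xB3, S = E(K, T) = 0xA4; 0xCD ⊕ 0xA4 = 0x69.
C[1]: T = 0xB4, S = E(K, T) = 0xA5; 0x2B ⊕ 0xA5 = 0x8E.
C[2]: T = 0xB5, S = E(K, T) = 0xA6; 0xDD ⊕ 0xA6 = 0x7B.

C[0] = 0x69, C[1] = 0x8E, C[2] = 0x7B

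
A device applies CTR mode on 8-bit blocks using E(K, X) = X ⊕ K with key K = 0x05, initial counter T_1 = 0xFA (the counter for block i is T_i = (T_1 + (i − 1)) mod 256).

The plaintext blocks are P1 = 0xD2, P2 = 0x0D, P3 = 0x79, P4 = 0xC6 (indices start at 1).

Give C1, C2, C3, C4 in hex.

C1 = 0x2D, C2 = 0xF3, C3 = 0x80, C4 = 0x3E

CTR encryption: S_i = E(K, T_i) where T_i is the counter for block i; C_i = P_i ⊕ S_i.
C1: T = 0xFA, S = E(K, T) = 0xFF; 0xD2 ⊕ 0xFF = 0x2D.
C2: T = 0xFB, S = E(K, T) = 0xFE; 0x0D ⊕ 0xFE = 0xF3.
C3: T = 0xFC, S = E(K, T) = 0xF9; 0x79 ⊕ 0xF9 = 0x80.
C4: T = 0xFD, S = E(K, T) = 0xF8; 0xC6 ⊕ 0xF8 = 0x3E.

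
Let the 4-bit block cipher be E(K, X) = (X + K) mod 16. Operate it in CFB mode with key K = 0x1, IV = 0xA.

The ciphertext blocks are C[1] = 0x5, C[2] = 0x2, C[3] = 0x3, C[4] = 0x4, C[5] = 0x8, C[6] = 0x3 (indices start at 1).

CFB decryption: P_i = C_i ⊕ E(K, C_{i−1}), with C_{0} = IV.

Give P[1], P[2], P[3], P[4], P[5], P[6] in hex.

P[1] = 0xE, P[2] = 0x4, P[3] = 0x0, P[4] = 0x0, P[5] = 0xD, P[6] = 0xA

P[1]: E(K, 0xA) = 0xB; 0x5 ⊕ 0xB = 0xE.
P[2]: E(K, 0x5) = 0x6; 0x2 ⊕ 0x6 = 0x4.
P[3]: E(K, 0x2) = 0x3; 0x3 ⊕ 0x3 = 0x0.
P[4]: E(K, 0x3) = 0x4; 0x4 ⊕ 0x4 = 0x0.
P[5]: E(K, 0x4) = 0x5; 0x8 ⊕ 0x5 = 0xD.
P[6]: E(K, 0x8) = 0x9; 0x3 ⊕ 0x9 = 0xA.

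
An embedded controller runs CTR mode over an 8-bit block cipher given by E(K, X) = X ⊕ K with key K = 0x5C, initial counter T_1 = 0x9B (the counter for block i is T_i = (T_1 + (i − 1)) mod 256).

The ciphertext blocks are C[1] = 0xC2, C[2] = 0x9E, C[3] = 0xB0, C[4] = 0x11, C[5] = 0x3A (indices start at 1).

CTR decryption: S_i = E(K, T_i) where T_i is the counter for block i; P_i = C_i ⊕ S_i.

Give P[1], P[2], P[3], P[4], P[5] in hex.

P[1]: T = 0x9B, S = E(K, T) = 0xC7; 0xC2 ⊕ 0xC7 = 0x05.
P[2]: T = 0x9C, S = E(K, T) = 0xC0; 0x9E ⊕ 0xC0 = 0x5E.
P[3]: T = 0x9D, S = E(K, T) = 0xC1; 0xB0 ⊕ 0xC1 = 0x71.
P[4]: T = 0x9E, S = E(K, T) = 0xC2; 0x11 ⊕ 0xC2 = 0xD3.
P[5]: T = 0x9F, S = E(K, T) = 0xC3; 0x3A ⊕ 0xC3 = 0xF9.

P[1] = 0x05, P[2] = 0x5E, P[3] = 0x71, P[4] = 0xD3, P[5] = 0xF9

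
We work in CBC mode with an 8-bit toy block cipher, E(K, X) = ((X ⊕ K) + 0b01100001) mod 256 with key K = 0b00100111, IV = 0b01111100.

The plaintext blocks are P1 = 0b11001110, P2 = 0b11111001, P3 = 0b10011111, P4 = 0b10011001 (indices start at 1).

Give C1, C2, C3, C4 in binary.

C1 = 0b11110110, C2 = 0b10001001, C3 = 0b10010010, C4 = 0b10001101

CBC encryption: C_i = E(K, P_i ⊕ C_{i−1}), with C_{0} = IV.
C1: P1 ⊕ 0b01111100 = 0b10110010; E(K, 0b10110010) = 0b11110110.
C2: P2 ⊕ 0b11110110 = 0b00001111; E(K, 0b00001111) = 0b10001001.
C3: P3 ⊕ 0b10001001 = 0b00010110; E(K, 0b00010110) = 0b10010010.
C4: P4 ⊕ 0b10010010 = 0b00001011; E(K, 0b00001011) = 0b10001101.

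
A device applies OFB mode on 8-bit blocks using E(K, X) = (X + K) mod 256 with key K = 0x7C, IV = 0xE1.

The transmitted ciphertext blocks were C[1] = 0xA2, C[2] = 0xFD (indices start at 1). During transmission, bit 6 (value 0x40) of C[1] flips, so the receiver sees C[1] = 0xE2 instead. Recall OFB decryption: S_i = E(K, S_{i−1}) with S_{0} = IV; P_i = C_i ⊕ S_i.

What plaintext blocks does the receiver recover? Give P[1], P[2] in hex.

P[1] = 0xBF, P[2] = 0x24

Only C[1] changed, to 0xE2. In OFB, a change in C_i flips the same bit in P_i only; the keystream is unaffected. Decrypting the received ciphertext:
P[1]: S = E(K, 0xE1) = 0x5D; 0xE2 ⊕ 0x5D = 0xBF.
P[2]: S = E(K, 0x5D) = 0xD9; 0xFD ⊕ 0xD9 = 0x24.
Blocks that differ from the original plaintext: P[1].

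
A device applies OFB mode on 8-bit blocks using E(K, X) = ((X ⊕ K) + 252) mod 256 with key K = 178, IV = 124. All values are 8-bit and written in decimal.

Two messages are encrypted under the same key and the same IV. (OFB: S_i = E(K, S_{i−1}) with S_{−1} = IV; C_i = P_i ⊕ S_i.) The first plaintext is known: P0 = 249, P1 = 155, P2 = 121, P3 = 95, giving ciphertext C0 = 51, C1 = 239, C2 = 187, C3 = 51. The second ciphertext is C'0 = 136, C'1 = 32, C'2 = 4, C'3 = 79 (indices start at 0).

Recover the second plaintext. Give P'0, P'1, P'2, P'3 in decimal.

In OFB with a reused IV, both messages share the same keystream S_i, so C_i ⊕ C'_i = P_i ⊕ P'_i and thus P'_i = P_i ⊕ C_i ⊕ C'_i.
P'0: 249 ⊕ 51 ⊕ 136 = 66.
P'1: 155 ⊕ 239 ⊕ 32 = 84.
P'2: 121 ⊕ 187 ⊕ 4 = 198.
P'3: 95 ⊕ 51 ⊕ 79 = 35.

P'0 = 66, P'1 = 84, P'2 = 198, P'3 = 35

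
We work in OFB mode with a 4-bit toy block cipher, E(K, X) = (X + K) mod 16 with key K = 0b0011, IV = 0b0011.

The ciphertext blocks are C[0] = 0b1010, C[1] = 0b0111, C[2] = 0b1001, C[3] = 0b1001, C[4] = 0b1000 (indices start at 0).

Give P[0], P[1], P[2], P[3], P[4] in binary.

OFB decryption: S_i = E(K, S_{i−1}) with S_{−1} = IV; P_i = C_i ⊕ S_i.
P[0]: S = E(K, 0b0011) = 0b0110; 0b1010 ⊕ 0b0110 = 0b1100.
P[1]: S = E(K, 0b0110) = 0b1001; 0b0111 ⊕ 0b1001 = 0b1110.
P[2]: S = E(K, 0b1001) = 0b1100; 0b1001 ⊕ 0b1100 = 0b0101.
P[3]: S = E(K, 0b1100) = 0b1111; 0b1001 ⊕ 0b1111 = 0b0110.
P[4]: S = E(K, 0b1111) = 0b0010; 0b1000 ⊕ 0b0010 = 0b1010.

P[0] = 0b1100, P[1] = 0b1110, P[2] = 0b0101, P[3] = 0b0110, P[4] = 0b1010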